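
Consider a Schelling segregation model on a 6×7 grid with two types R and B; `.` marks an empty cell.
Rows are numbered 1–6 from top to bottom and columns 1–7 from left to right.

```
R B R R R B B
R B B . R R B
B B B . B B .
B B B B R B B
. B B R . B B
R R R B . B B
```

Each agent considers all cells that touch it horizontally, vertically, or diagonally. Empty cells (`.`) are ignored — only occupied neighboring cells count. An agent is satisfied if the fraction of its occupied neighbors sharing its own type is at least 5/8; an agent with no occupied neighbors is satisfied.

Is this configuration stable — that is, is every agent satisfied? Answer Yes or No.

No

Row 1: (1,1)R 1/3 not · (1,2)B 2/5 not · (1,3)R 1/4 not · (1,4)R 3/4 satisfied · (1,5)R 3/4 satisfied · (1,6)B 2/5 not · (1,7)B 2/3 satisfied
Row 2: (2,1)R 1/5 not · (2,2)B 5/8 satisfied · (2,3)B 4/6 satisfied · (2,5)R 3/6 not · (2,6)R 2/7 not · (2,7)B 3/4 satisfied
Row 3: (3,1)B 4/5 satisfied · (3,2)B 7/8 satisfied · (3,3)B 6/6 satisfied · (3,5)B 3/6 not · (3,6)B 4/7 not
Row 4: (4,1)B 4/4 satisfied · (4,2)B 7/7 satisfied · (4,3)B 6/7 satisfied · (4,4)B 4/6 satisfied · (4,5)R 1/6 not · (4,6)B 5/6 satisfied · (4,7)B 4/4 satisfied
Row 5: (5,2)B 4/7 not · (5,3)B 5/8 satisfied · (5,4)R 2/6 not · (5,6)B 5/6 satisfied · (5,7)B 5/5 satisfied
Row 6: (6,1)R 1/2 not · (6,2)R 2/4 not · (6,3)R 2/5 not · (6,4)B 1/3 not · (6,6)B 3/3 satisfied · (6,7)B 3/3 satisfied
For instance (1,1) has only 1/3 same-type neighbors, below 5/8.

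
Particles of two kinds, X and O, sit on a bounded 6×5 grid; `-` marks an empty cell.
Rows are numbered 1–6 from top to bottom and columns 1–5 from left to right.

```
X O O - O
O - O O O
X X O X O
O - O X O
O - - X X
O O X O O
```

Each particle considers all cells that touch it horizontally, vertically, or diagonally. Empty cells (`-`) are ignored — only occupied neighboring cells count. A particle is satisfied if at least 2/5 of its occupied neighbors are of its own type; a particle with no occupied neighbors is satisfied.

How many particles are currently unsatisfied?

11

Row 1: (1,1)X 0/2 not · (1,2)O 3/4 satisfied · (1,3)O 3/3 satisfied · (1,5)O 2/2 satisfied
Row 2: (2,1)O 1/4 not · (2,3)O 4/6 satisfied · (2,4)O 6/7 satisfied · (2,5)O 3/4 satisfied
Row 3: (3,1)X 1/3 not · (3,2)X 1/6 not · (3,3)O 3/6 satisfied · (3,4)X 1/8 not · (3,5)O 3/5 satisfied
Row 4: (4,1)O 1/3 not · (4,3)O 1/5 not · (4,4)X 3/7 satisfied · (4,5)O 1/5 not
Row 5: (5,1)O 3/3 satisfied · (5,4)X 3/7 satisfied · (5,5)X 2/5 satisfied
Row 6: (6,1)O 2/2 satisfied · (6,2)O 2/3 satisfied · (6,3)X 1/3 not · (6,4)O 1/4 not · (6,5)O 1/3 not
Unsatisfied: (1,1), (2,1), (3,1), (3,2), (3,4), (4,1), (4,3), (4,5), (6,3), (6,4), (6,5) — 11 in total.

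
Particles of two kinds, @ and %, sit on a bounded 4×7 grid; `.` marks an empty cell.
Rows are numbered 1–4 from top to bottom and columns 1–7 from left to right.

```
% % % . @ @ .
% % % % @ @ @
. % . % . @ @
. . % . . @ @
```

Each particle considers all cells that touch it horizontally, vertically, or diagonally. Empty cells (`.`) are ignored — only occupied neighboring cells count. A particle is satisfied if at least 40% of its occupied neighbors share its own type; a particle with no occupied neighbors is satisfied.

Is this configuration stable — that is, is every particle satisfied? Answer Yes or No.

Row 1: (1,1)% 3/3 ok · (1,2)% 5/5 ok · (1,3)% 4/4 ok · (1,5)@ 3/4 ok · (1,6)@ 4/4 ok
Row 2: (2,1)% 4/4 ok · (2,2)% 6/6 ok · (2,3)% 6/6 ok · (2,4)% 3/5 ok · (2,5)@ 4/6 ok · (2,6)@ 6/6 ok · (2,7)@ 4/4 ok
Row 3: (3,2)% 4/4 ok · (3,4)% 3/4 ok · (3,6)@ 6/6 ok · (3,7)@ 5/5 ok
Row 4: (4,3)% 2/2 ok · (4,6)@ 3/3 ok · (4,7)@ 3/3 ok
All meet the threshold, so the configuration is stable.

Yes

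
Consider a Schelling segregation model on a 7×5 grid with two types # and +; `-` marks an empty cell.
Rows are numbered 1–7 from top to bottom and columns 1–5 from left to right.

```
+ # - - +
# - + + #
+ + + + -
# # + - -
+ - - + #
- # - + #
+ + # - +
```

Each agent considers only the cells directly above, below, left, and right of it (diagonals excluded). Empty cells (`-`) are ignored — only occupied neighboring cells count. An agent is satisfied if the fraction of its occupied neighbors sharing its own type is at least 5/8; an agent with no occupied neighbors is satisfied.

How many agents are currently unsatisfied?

18

Row 1: (1,1)+ 0/2 ✗ · (1,2)# 0/1 ✗ · (1,5)+ 0/1 ✗
Row 2: (2,1)# 0/2 ✗ · (2,3)+ 2/2 ✓ · (2,4)+ 2/3 ✓ · (2,5)# 0/2 ✗
Row 3: (3,1)+ 1/3 ✗ · (3,2)+ 2/3 ✓ · (3,3)+ 4/4 ✓ · (3,4)+ 2/2 ✓
Row 4: (4,1)# 1/3 ✗ · (4,2)# 1/3 ✗ · (4,3)+ 1/2 ✗
Row 5: (5,1)+ 0/1 ✗ · (5,4)+ 1/2 ✗ · (5,5)# 1/2 ✗
Row 6: (6,2)# 0/1 ✗ · (6,4)+ 1/2 ✗ · (6,5)# 1/3 ✗
Row 7: (7,1)+ 1/1 ✓ · (7,2)+ 1/3 ✗ · (7,3)# 0/1 ✗ · (7,5)+ 0/1 ✗
Unsatisfied: (1,1), (1,2), (1,5), (2,1), (2,5), (3,1), (4,1), (4,2), (4,3), (5,1), (5,4), (5,5), (6,2), (6,4), (6,5), (7,2), (7,3), (7,5) — 18 in total.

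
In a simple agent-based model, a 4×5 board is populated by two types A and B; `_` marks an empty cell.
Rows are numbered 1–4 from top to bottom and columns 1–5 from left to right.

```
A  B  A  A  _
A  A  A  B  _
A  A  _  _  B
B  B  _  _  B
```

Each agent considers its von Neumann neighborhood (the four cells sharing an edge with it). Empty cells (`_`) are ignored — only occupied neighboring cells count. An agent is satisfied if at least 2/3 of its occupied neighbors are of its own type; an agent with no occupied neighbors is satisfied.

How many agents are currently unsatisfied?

6

Row 1: (1,1)A 1/2 unhappy · (1,2)B 0/3 unhappy · (1,3)A 2/3 ok · (1,4)A 1/2 unhappy
Row 2: (2,1)A 3/3 ok · (2,2)A 3/4 ok · (2,3)A 2/3 ok · (2,4)B 0/2 unhappy
Row 3: (3,1)A 2/3 ok · (3,2)A 2/3 ok · (3,5)B 1/1 ok
Row 4: (4,1)B 1/2 unhappy · (4,2)B 1/2 unhappy · (4,5)B 1/1 ok
Unsatisfied: (1,1), (1,2), (1,4), (2,4), (4,1), (4,2) — 6 in total.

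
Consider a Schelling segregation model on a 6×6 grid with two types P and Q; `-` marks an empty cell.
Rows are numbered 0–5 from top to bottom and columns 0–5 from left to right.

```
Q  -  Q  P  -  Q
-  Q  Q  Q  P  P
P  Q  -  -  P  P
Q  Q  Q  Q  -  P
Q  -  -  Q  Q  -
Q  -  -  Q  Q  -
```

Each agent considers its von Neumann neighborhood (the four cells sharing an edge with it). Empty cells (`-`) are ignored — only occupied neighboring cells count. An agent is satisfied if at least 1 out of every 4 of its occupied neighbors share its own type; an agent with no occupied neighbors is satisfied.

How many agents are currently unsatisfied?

Row 0: (0,0)Q 0/0 satisfied · (0,2)Q 1/2 satisfied · (0,3)P 0/2 not · (0,5)Q 0/1 not
Row 1: (1,1)Q 2/2 satisfied · (1,2)Q 3/3 satisfied · (1,3)Q 1/3 satisfied · (1,4)P 2/3 satisfied · (1,5)P 2/3 satisfied
Row 2: (2,0)P 0/2 not · (2,1)Q 2/3 satisfied · (2,4)P 2/2 satisfied · (2,5)P 3/3 satisfied
Row 3: (3,0)Q 2/3 satisfied · (3,1)Q 3/3 satisfied · (3,2)Q 2/2 satisfied · (3,3)Q 2/2 satisfied · (3,5)P 1/1 satisfied
Row 4: (4,0)Q 2/2 satisfied · (4,3)Q 3/3 satisfied · (4,4)Q 2/2 satisfied
Row 5: (5,0)Q 1/1 satisfied · (5,3)Q 2/2 satisfied · (5,4)Q 2/2 satisfied
Unsatisfied: (0,3), (0,5), (2,0) — 3 in total.

3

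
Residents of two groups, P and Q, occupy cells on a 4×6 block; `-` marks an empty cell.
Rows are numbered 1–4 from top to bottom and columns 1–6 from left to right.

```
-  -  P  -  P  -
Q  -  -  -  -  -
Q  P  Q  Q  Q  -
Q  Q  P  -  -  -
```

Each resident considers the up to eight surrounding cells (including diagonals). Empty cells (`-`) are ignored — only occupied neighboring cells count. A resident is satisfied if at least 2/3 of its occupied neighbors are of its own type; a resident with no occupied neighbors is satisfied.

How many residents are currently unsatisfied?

Row 1: (1,3)P 0/0 ok · (1,5)P 0/0 ok
Row 2: (2,1)Q 1/2 unhappy
Row 3: (3,1)Q 3/4 ok · (3,2)P 1/6 unhappy · (3,3)Q 2/4 unhappy · (3,4)Q 2/3 ok · (3,5)Q 1/1 ok
Row 4: (4,1)Q 2/3 ok · (4,2)Q 3/5 unhappy · (4,3)P 1/4 unhappy
Unsatisfied: (2,1), (3,2), (3,3), (4,2), (4,3) — 5 in total.

5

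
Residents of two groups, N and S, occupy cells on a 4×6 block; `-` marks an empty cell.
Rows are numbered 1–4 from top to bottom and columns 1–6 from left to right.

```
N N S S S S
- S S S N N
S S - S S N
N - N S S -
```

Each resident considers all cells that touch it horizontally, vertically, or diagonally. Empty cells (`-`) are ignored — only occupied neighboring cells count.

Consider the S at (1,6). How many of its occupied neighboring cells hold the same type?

1

Occupied neighbors of (1,6): (1,5)=S, (2,5)=N, (2,6)=N.
Same type (S): 1 of 3.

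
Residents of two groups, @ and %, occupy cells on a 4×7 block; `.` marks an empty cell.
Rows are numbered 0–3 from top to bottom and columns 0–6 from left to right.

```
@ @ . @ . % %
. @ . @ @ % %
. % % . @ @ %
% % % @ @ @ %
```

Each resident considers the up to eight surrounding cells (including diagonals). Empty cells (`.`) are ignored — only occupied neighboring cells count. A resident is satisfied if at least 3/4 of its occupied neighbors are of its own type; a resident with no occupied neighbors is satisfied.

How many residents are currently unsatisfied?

(0,0)@ 2/2 ✓
(0,1)@ 2/2 ✓
(0,3)@ 2/2 ✓
(0,5)% 3/4 ✓
(0,6)% 3/3 ✓
(1,1)@ 2/4 ✗
(1,3)@ 3/4 ✓
(1,4)@ 4/6 ✗
(1,5)% 4/7 ✗
(1,6)% 4/5 ✓
(2,1)% 4/5 ✓
(2,2)% 3/6 ✗
(2,4)@ 6/7 ✓
(2,5)@ 4/8 ✗
(2,6)% 3/5 ✗
(3,0)% 2/2 ✓
(3,1)% 4/4 ✓
(3,2)% 3/4 ✓
(3,3)@ 2/4 ✗
(3,4)@ 4/4 ✓
(3,5)@ 3/5 ✗
(3,6)% 1/3 ✗
Unsatisfied: (1,1), (1,4), (1,5), (2,2), (2,5), (2,6), (3,3), (3,5), (3,6) — 9 in total.

9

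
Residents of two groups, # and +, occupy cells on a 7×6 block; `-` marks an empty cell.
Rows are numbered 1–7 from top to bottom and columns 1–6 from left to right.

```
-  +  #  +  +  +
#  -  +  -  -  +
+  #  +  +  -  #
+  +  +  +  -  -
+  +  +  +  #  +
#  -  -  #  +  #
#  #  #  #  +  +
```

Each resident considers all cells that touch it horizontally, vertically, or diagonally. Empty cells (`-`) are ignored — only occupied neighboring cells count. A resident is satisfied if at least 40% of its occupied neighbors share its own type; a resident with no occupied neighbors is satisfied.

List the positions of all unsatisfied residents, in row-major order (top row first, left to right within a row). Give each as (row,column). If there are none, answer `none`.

(1,2)+ 1/3 ✗
(1,3)# 0/3 ✗
(1,4)+ 2/3 ✓
(1,5)+ 3/3 ✓
(1,6)+ 2/2 ✓
(2,1)# 1/3 ✗
(2,3)+ 4/6 ✓
(2,6)+ 2/3 ✓
(3,1)+ 2/4 ✓
(3,2)# 1/7 ✗
(3,3)+ 5/6 ✓
(3,4)+ 4/4 ✓
(3,6)# 0/1 ✗
(4,1)+ 4/5 ✓
(4,2)+ 7/8 ✓
(4,3)+ 7/8 ✓
(4,4)+ 5/6 ✓
(5,1)+ 3/4 ✓
(5,2)+ 5/6 ✓
(5,3)+ 5/6 ✓
(5,4)+ 4/6 ✓
(5,5)# 2/6 ✗
(5,6)+ 1/3 ✗
(6,1)# 2/4 ✓
(6,4)# 3/7 ✓
(6,5)+ 4/8 ✓
(6,6)# 1/5 ✗
(7,1)# 2/2 ✓
(7,2)# 3/3 ✓
(7,3)# 3/3 ✓
(7,4)# 2/4 ✓
(7,5)+ 2/5 ✓
(7,6)+ 2/3 ✓

(1,2), (1,3), (2,1), (3,2), (3,6), (5,5), (5,6), (6,6)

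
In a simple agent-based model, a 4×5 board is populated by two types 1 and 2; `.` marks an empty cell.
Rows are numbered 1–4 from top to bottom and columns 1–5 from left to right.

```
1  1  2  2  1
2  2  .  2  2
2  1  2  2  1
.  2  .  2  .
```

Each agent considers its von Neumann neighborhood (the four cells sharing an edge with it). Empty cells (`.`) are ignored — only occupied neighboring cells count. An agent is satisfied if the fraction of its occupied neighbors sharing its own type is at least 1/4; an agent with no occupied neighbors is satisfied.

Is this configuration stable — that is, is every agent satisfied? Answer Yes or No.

No

(1,1)1 1/2 ✓
(1,2)1 1/3 ✓
(1,3)2 1/2 ✓
(1,4)2 2/3 ✓
(1,5)1 0/2 ✗
(2,1)2 2/3 ✓
(2,2)2 1/3 ✓
(2,4)2 3/3 ✓
(2,5)2 1/3 ✓
(3,1)2 1/2 ✓
(3,2)1 0/4 ✗
(3,3)2 1/2 ✓
(3,4)2 3/4 ✓
(3,5)1 0/2 ✗
(4,2)2 0/1 ✗
(4,4)2 1/1 ✓
For instance (1,5) has only 0/2 same-type neighbors, below 1/4.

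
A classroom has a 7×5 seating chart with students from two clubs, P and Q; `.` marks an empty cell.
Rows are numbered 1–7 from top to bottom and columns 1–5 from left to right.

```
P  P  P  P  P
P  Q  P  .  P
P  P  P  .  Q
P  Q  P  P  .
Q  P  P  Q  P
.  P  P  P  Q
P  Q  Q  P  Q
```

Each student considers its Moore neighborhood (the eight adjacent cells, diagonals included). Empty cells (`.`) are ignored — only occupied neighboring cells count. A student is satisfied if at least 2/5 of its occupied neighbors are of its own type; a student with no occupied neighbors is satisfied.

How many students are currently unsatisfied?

8

Row 1: (1,1)P 2/3 satisfied · (1,2)P 4/5 satisfied · (1,3)P 3/4 satisfied · (1,4)P 4/4 satisfied · (1,5)P 2/2 satisfied
Row 2: (2,1)P 4/5 satisfied · (2,2)Q 0/8 not · (2,3)P 5/6 satisfied · (2,5)P 2/3 satisfied
Row 3: (3,1)P 3/5 satisfied · (3,2)P 6/8 satisfied · (3,3)P 4/6 satisfied · (3,5)Q 0/2 not
Row 4: (4,1)P 3/5 satisfied · (4,2)Q 1/8 not · (4,3)P 5/7 satisfied · (4,4)P 4/6 satisfied
Row 5: (5,1)Q 1/4 not · (5,2)P 5/7 satisfied · (5,3)P 6/8 satisfied · (5,4)Q 1/7 not · (5,5)P 2/4 satisfied
Row 6: (6,2)P 4/7 satisfied · (6,3)P 5/8 satisfied · (6,4)P 4/8 satisfied · (6,5)Q 2/5 satisfied
Row 7: (7,1)P 1/2 satisfied · (7,2)Q 1/4 not · (7,3)Q 1/5 not · (7,4)P 2/5 satisfied · (7,5)Q 1/3 not
Unsatisfied: (2,2), (3,5), (4,2), (5,1), (5,4), (7,2), (7,3), (7,5) — 8 in total.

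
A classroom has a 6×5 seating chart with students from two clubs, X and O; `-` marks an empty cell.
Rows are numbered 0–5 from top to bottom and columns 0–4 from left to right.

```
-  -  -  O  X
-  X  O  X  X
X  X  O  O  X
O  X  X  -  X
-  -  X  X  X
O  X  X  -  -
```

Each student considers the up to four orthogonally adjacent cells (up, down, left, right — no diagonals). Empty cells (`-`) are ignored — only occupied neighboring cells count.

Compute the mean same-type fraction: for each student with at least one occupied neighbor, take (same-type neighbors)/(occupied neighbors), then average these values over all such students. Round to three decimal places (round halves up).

Row 0: (0,3)O 0/2 · (0,4)X 1/2
Row 1: (1,1)X 1/2 · (1,2)O 1/3 · (1,3)X 1/4 · (1,4)X 3/3
Row 2: (2,0)X 1/2 · (2,1)X 3/4 · (2,2)O 2/4 · (2,3)O 1/3 · (2,4)X 2/3
Row 3: (3,0)O 0/2 · (3,1)X 2/3 · (3,2)X 2/3 · (3,4)X 2/2
Row 4: (4,2)X 3/3 · (4,3)X 2/2 · (4,4)X 2/2
Row 5: (5,0)O 0/1 · (5,1)X 1/2 · (5,2)X 2/2
Sum over 21 students: 0/2 + 1/2 + 1/2 + 1/3 + 1/4 + 3/3 + 1/2 + 3/4 + 2/4 + 1/3 + 2/3 + 0/2 + 2/3 + 2/3 + 2/2 + 3/3 + 2/2 + 2/2 + 0/1 + 1/2 + 2/2 = 73/6; mean = 73/6 ÷ 21 = 73/126 = 0.579365… → 0.579.

0.579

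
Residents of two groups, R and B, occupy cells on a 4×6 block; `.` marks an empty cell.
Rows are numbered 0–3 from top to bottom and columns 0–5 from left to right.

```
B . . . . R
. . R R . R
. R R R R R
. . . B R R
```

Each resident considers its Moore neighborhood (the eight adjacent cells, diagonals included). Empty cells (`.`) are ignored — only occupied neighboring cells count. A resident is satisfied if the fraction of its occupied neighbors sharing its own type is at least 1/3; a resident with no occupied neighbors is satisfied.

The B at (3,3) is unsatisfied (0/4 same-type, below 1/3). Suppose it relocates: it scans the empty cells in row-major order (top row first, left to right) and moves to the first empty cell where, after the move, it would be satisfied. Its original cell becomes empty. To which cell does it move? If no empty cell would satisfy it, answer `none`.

Vacating (3,3). Empty cells in order:
  (0,1): 1/2 same-type → satisfied — stop here.

(0,1)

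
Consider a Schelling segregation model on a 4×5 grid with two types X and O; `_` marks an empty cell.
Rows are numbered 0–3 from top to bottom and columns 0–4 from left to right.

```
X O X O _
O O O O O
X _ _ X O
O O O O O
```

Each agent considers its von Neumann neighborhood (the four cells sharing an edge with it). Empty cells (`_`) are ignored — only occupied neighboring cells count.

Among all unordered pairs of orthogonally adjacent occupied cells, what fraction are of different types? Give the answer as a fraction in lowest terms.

Scan each occupied cell's neighbors to the right and below so each pair is counted once.
Row 0: X(0,0)–O(0,1)≠ X(0,0)–O(1,0)≠ O(0,1)–X(0,2)≠ O(0,1)–O(1,1)= X(0,2)–O(0,3)≠ X(0,2)–O(1,2)≠ O(0,3)–O(1,3)=  → 5/7 unlike.
Row 1: O(1,0)–O(1,1)= O(1,0)–X(2,0)≠ O(1,1)–O(1,2)= O(1,2)–O(1,3)= O(1,3)–O(1,4)= O(1,3)–X(2,3)≠ O(1,4)–O(2,4)=  → 2/7 unlike.
Row 2: X(2,0)–O(3,0)≠ X(2,3)–O(2,4)≠ X(2,3)–O(3,3)≠ O(2,4)–O(3,4)=  → 3/4 unlike.
Row 3: O(3,0)–O(3,1)= O(3,1)–O(3,2)= O(3,2)–O(3,3)= O(3,3)–O(3,4)=  → 0/4 unlike.
Total adjacent occupied pairs: 22; unlike-type pairs: 10.
10/22 reduces to 5/11.

5/11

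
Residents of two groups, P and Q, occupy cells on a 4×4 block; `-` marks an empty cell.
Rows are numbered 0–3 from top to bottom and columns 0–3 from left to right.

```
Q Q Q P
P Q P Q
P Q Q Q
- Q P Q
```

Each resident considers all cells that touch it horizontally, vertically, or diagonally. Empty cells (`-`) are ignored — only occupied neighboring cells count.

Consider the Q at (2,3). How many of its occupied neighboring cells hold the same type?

3

Occupied neighbors of (2,3): (1,2)=P, (1,3)=Q, (2,2)=Q, (3,2)=P, (3,3)=Q.
Same type (Q): 3 of 5.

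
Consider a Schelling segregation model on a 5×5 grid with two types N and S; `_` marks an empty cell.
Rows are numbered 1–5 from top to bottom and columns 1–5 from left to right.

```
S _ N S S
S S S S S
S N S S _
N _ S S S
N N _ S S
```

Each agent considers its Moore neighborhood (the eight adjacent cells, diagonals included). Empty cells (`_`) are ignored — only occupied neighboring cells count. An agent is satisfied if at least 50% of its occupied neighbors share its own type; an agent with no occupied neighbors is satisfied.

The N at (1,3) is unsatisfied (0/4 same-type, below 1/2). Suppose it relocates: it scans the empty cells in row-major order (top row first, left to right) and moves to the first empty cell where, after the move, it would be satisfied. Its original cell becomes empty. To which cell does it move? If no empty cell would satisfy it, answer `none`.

Vacating (1,3). Empty cells in order:
  (1,2): 0/4 same-type → still unsatisfied.
  (3,5): 0/5 same-type → still unsatisfied.
  (4,2): 4/7 same-type → satisfied — stop here.

(4,2)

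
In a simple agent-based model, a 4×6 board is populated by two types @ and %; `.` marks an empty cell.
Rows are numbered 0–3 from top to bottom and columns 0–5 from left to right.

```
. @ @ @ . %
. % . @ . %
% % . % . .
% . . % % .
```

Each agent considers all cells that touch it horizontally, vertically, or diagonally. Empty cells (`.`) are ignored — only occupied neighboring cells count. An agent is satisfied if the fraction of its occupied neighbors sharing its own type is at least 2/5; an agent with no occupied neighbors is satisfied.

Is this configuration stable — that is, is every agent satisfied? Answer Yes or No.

Yes

Row 0: (0,1)@ 1/2 ok · (0,2)@ 3/4 ok · (0,3)@ 2/2 ok · (0,5)% 1/1 ok
Row 1: (1,1)% 2/4 ok · (1,3)@ 2/3 ok · (1,5)% 1/1 ok
Row 2: (2,0)% 3/3 ok · (2,1)% 3/3 ok · (2,3)% 2/3 ok
Row 3: (3,0)% 2/2 ok · (3,3)% 2/2 ok · (3,4)% 2/2 ok
All meet the threshold, so the configuration is stable.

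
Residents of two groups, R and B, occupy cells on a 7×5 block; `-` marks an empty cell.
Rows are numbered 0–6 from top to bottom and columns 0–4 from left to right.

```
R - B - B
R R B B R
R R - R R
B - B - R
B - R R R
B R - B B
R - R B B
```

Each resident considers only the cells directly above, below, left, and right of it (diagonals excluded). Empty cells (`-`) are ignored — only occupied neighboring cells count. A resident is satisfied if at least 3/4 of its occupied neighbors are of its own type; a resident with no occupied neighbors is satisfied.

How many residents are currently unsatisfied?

19

Row 0: (0,0)R 1/1 ok · (0,2)B 1/1 ok · (0,4)B 0/1 unhappy
Row 1: (1,0)R 3/3 ok · (1,1)R 2/3 unhappy · (1,2)B 2/3 unhappy · (1,3)B 1/3 unhappy · (1,4)R 1/3 unhappy
Row 2: (2,0)R 2/3 unhappy · (2,1)R 2/2 ok · (2,3)R 1/2 unhappy · (2,4)R 3/3 ok
Row 3: (3,0)B 1/2 unhappy · (3,2)B 0/1 unhappy · (3,4)R 2/2 ok
Row 4: (4,0)B 2/2 ok · (4,2)R 1/2 unhappy · (4,3)R 2/3 unhappy · (4,4)R 2/3 unhappy
Row 5: (5,0)B 1/3 unhappy · (5,1)R 0/1 unhappy · (5,3)B 2/3 unhappy · (5,4)B 2/3 unhappy
Row 6: (6,0)R 0/1 unhappy · (6,2)R 0/1 unhappy · (6,3)B 2/3 unhappy · (6,4)B 2/2 ok
Unsatisfied: (0,4), (1,1), (1,2), (1,3), (1,4), (2,0), (2,3), (3,0), (3,2), (4,2), (4,3), (4,4), (5,0), (5,1), (5,3), (5,4), (6,0), (6,2), (6,3) — 19 in total.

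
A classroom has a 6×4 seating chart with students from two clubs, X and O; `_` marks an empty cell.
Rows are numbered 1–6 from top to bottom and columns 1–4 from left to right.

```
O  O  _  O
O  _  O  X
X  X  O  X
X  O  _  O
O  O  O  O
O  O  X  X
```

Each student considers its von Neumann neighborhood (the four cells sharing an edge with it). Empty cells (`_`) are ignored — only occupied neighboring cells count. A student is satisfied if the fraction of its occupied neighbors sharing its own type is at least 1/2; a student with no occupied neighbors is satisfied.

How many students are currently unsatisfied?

8

Row 1: (1,1)O 2/2 satisfied · (1,2)O 1/1 satisfied · (1,4)O 0/1 not
Row 2: (2,1)O 1/2 satisfied · (2,3)O 1/2 satisfied · (2,4)X 1/3 not
Row 3: (3,1)X 2/3 satisfied · (3,2)X 1/3 not · (3,3)O 1/3 not · (3,4)X 1/3 not
Row 4: (4,1)X 1/3 not · (4,2)O 1/3 not · (4,4)O 1/2 satisfied
Row 5: (5,1)O 2/3 satisfied · (5,2)O 4/4 satisfied · (5,3)O 2/3 satisfied · (5,4)O 2/3 satisfied
Row 6: (6,1)O 2/2 satisfied · (6,2)O 2/3 satisfied · (6,3)X 1/3 not · (6,4)X 1/2 satisfied
Unsatisfied: (1,4), (2,4), (3,2), (3,3), (3,4), (4,1), (4,2), (6,3) — 8 in total.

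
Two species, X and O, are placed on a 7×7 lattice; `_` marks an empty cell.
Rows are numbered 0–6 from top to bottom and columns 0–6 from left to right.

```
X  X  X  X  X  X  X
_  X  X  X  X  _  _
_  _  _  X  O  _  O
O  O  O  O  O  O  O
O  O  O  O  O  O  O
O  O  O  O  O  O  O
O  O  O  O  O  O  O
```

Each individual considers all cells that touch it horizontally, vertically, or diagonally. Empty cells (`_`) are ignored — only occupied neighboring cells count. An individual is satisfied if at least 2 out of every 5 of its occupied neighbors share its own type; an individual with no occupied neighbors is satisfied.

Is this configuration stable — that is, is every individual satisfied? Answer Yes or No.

(0,0)X 2/2 ok
(0,1)X 4/4 ok
(0,2)X 5/5 ok
(0,3)X 5/5 ok
(0,4)X 4/4 ok
(0,5)X 3/3 ok
(0,6)X 1/1 ok
(1,1)X 4/4 ok
(1,2)X 6/6 ok
(1,3)X 6/7 ok
(1,4)X 5/6 ok
(2,3)X 3/7 ok
(2,4)O 3/6 ok
(2,6)O 2/2 ok
(3,0)O 3/3 ok
(3,1)O 5/5 ok
(3,2)O 5/6 ok
(3,3)O 6/7 ok
(3,4)O 6/7 ok
(3,5)O 7/7 ok
(3,6)O 4/4 ok
(4,0)O 5/5 ok
(4,1)O 8/8 ok
(4,2)O 8/8 ok
(4,3)O 8/8 ok
(4,4)O 8/8 ok
(4,5)O 8/8 ok
(4,6)O 5/5 ok
(5,0)O 5/5 ok
(5,1)O 8/8 ok
(5,2)O 8/8 ok
(5,3)O 8/8 ok
(5,4)O 8/8 ok
(5,5)O 8/8 ok
(5,6)O 5/5 ok
(6,0)O 3/3 ok
(6,1)O 5/5 ok
(6,2)O 5/5 ok
(6,3)O 5/5 ok
(6,4)O 5/5 ok
(6,5)O 5/5 ok
(6,6)O 3/3 ok
All meet the threshold, so the configuration is stable.

Yes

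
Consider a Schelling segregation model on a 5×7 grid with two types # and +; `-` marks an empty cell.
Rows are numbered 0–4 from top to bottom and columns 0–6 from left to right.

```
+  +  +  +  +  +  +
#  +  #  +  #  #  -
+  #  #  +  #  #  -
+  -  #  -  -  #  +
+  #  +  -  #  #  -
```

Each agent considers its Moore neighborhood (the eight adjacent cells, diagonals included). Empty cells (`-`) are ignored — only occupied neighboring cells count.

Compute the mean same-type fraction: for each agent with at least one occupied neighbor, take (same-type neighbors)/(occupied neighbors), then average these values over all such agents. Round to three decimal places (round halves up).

Row 0: (0,0)+ 2/3 · (0,1)+ 3/5 · (0,2)+ 4/5 · (0,3)+ 3/5 · (0,4)+ 3/5 · (0,5)+ 2/4 · (0,6)+ 1/2
Row 1: (1,0)# 1/5 · (1,1)+ 4/8 · (1,2)# 2/8 · (1,3)+ 4/8 · (1,4)# 3/8 · (1,5)# 3/6
Row 2: (2,0)+ 2/4 · (2,1)# 4/7 · (2,2)# 3/6 · (2,3)+ 1/6 · (2,4)# 4/6 · (2,5)# 4/5
Row 3: (3,0)+ 2/4 · (3,2)# 3/5 · (3,5)# 4/5 · (3,6)+ 0/3
Row 4: (4,0)+ 1/2 · (4,1)# 1/4 · (4,2)+ 0/2 · (4,4)# 2/2 · (4,5)# 2/3
Sum over 28 agents: 2/3 + 3/5 + 4/5 + 3/5 + 3/5 + 2/4 + 1/2 + 1/5 + 4/8 + 2/8 + 4/8 + 3/8 + 3/6 + 2/4 + 4/7 + 3/6 + 1/6 + 4/6 + 4/5 + 2/4 + 3/5 + 4/5 + 0/3 + 1/2 + 1/4 + 0/2 + 2/2 + 2/3 = 2371/168; mean = 2371/168 ÷ 28 = 2371/4704 = 0.504039… → 0.504.

0.504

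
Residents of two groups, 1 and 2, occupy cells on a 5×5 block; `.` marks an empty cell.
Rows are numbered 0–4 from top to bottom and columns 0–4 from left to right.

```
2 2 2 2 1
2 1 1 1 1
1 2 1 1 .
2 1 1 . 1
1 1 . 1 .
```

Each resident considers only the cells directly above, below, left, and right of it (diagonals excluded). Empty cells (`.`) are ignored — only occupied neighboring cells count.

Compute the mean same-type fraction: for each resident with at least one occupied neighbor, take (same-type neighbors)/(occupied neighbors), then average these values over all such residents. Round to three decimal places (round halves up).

0.579

(0,0)2 2/2
(0,1)2 2/3
(0,2)2 2/3
(0,3)2 1/3
(0,4)1 1/2
(1,0)2 1/3
(1,1)1 1/4
(1,2)1 3/4
(1,3)1 3/4
(1,4)1 2/2
(2,0)1 0/3
(2,1)2 0/4
(2,2)1 3/4
(2,3)1 2/2
(3,0)2 0/3
(3,1)1 2/4
(3,2)1 2/2
(3,4)1 — no occupied neighbors
(4,0)1 1/2
(4,1)1 2/2
(4,3)1 — no occupied neighbors
Sum over 19 residents: 2/2 + 2/3 + 2/3 + 1/3 + 1/2 + 1/3 + 1/4 + 3/4 + 3/4 + 2/2 + 0/3 + 0/4 + 3/4 + 2/2 + 0/3 + 2/4 + 2/2 + 1/2 + 2/2 = 11; mean = 11 ÷ 19 = 11/19 = 0.578947… → 0.579.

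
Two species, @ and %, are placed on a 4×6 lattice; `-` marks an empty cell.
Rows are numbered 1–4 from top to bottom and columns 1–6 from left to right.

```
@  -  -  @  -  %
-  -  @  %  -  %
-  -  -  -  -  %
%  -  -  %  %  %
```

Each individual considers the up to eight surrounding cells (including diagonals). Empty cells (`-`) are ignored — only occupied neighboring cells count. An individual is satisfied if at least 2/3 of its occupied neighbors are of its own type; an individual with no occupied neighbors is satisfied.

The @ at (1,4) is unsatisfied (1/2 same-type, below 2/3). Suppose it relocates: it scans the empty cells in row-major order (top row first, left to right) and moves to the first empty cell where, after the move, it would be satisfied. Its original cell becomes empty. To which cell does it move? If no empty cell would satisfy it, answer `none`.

Vacating (1,4). Empty cells in order:
  (1,2): 2/2 same-type → satisfied — stop here.

(1,2)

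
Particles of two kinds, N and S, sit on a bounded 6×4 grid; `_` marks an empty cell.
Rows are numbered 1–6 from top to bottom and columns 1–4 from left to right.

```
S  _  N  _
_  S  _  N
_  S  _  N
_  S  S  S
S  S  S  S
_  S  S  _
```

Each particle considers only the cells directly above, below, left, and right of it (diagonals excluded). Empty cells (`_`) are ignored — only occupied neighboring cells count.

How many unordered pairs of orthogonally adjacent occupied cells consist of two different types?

Scan each occupied cell's neighbors to the right and below so each pair is counted once.
From row 2: 0 unlike of 2 pairs (running 0/2).
From row 3: 1 unlike of 2 pairs (running 1/4).
From row 4: 0 unlike of 5 pairs (running 1/9).
From row 5: 0 unlike of 5 pairs (running 1/14).
From row 6: 0 unlike of 1 pairs (running 1/15).
Total adjacent occupied pairs: 15; unlike-type pairs: 1.

1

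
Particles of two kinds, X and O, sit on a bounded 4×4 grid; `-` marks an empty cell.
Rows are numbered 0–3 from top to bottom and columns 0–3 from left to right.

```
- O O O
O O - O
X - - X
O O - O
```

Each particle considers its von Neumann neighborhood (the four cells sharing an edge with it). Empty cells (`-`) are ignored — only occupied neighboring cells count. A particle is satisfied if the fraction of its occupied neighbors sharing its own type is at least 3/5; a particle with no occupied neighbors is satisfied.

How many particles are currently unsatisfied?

6

(0,1)O 2/2 ✓
(0,2)O 2/2 ✓
(0,3)O 2/2 ✓
(1,0)O 1/2 ✗
(1,1)O 2/2 ✓
(1,3)O 1/2 ✗
(2,0)X 0/2 ✗
(2,3)X 0/2 ✗
(3,0)O 1/2 ✗
(3,1)O 1/1 ✓
(3,3)O 0/1 ✗
Unsatisfied: (1,0), (1,3), (2,0), (2,3), (3,0), (3,3) — 6 in total.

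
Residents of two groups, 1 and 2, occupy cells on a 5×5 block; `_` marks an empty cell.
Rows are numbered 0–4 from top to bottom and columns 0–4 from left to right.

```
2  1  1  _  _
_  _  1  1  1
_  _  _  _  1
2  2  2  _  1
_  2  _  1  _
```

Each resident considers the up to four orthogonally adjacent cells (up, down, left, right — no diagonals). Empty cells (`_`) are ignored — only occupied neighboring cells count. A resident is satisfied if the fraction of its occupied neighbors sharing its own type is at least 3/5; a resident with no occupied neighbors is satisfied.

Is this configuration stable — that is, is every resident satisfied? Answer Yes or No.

Row 0: (0,0)2 0/1 unhappy · (0,1)1 1/2 unhappy · (0,2)1 2/2 ok
Row 1: (1,2)1 2/2 ok · (1,3)1 2/2 ok · (1,4)1 2/2 ok
Row 2: (2,4)1 2/2 ok
Row 3: (3,0)2 1/1 ok · (3,1)2 3/3 ok · (3,2)2 1/1 ok · (3,4)1 1/1 ok
Row 4: (4,1)2 1/1 ok · (4,3)1 0/0 ok
For instance (0,0) has only 0/1 same-type neighbors, below 3/5.

No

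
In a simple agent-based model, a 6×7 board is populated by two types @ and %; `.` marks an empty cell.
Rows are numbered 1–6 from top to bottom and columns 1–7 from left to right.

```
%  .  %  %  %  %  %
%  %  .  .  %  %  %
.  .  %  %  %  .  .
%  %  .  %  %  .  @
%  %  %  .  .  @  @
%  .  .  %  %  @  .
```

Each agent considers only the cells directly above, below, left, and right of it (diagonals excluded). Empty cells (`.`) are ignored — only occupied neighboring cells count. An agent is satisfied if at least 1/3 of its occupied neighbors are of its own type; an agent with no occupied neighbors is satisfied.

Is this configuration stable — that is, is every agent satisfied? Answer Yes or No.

Yes

(1,1)% 1/1 satisfied
(1,3)% 1/1 satisfied
(1,4)% 2/2 satisfied
(1,5)% 3/3 satisfied
(1,6)% 3/3 satisfied
(1,7)% 2/2 satisfied
(2,1)% 2/2 satisfied
(2,2)% 1/1 satisfied
(2,5)% 3/3 satisfied
(2,6)% 3/3 satisfied
(2,7)% 2/2 satisfied
(3,3)% 1/1 satisfied
(3,4)% 3/3 satisfied
(3,5)% 3/3 satisfied
(4,1)% 2/2 satisfied
(4,2)% 2/2 satisfied
(4,4)% 2/2 satisfied
(4,5)% 2/2 satisfied
(4,7)@ 1/1 satisfied
(5,1)% 3/3 satisfied
(5,2)% 3/3 satisfied
(5,3)% 1/1 satisfied
(5,6)@ 2/2 satisfied
(5,7)@ 2/2 satisfied
(6,1)% 1/1 satisfied
(6,4)% 1/1 satisfied
(6,5)% 1/2 satisfied
(6,6)@ 1/2 satisfied
All meet the threshold, so the configuration is stable.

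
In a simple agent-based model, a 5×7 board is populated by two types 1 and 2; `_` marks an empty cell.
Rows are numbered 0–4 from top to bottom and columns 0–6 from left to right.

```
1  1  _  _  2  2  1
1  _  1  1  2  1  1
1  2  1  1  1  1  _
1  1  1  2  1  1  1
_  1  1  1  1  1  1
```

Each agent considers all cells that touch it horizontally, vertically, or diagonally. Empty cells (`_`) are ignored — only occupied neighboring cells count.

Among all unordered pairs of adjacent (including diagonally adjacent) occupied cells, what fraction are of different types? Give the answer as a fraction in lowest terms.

25/82

Scan each occupied cell's neighbors to the right and below (and the two forward diagonals) so each pair is counted once.
From row 0: 5 unlike of 14 pairs (running 5/14).
From row 1: 7 unlike of 18 pairs (running 12/32).
From row 2: 8 unlike of 22 pairs (running 20/54).
From row 3: 5 unlike of 23 pairs (running 25/77).
From row 4: 0 unlike of 5 pairs (running 25/82).
Total adjacent occupied pairs: 82; unlike-type pairs: 25.
25/82 is already in lowest terms.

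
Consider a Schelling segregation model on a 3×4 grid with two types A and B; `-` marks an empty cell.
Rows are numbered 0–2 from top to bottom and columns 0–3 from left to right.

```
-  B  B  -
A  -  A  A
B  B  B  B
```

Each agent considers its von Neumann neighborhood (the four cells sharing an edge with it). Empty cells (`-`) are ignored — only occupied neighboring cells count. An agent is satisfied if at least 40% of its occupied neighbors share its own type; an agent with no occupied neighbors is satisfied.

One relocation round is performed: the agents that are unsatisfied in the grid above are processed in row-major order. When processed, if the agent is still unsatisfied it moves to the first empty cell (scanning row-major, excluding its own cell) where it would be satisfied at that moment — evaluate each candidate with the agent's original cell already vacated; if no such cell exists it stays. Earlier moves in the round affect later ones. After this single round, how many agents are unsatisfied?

2

Initially unsatisfied (in order): (1,0), (1,2).
  (1,0) → (0,3).
  (1,2): no empty cell satisfies it; stays.
Resulting grid:
- B B A
- - A A
B B B B
Unsatisfied now: (0,2), (1,2).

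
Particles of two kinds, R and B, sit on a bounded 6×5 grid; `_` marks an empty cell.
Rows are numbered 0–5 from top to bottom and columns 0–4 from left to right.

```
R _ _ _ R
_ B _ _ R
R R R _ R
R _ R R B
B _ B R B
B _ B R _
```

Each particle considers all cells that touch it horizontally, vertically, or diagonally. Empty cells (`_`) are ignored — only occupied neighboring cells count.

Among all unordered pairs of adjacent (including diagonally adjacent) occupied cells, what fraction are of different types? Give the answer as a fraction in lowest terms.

Scan each occupied cell's neighbors to the right and below (and the two forward diagonals) so each pair is counted once.
From row 0: 1 unlike of 2 pairs (running 1/2).
From row 1: 3 unlike of 4 pairs (running 4/6).
From row 2: 1 unlike of 9 pairs (running 5/15).
From row 3: 6 unlike of 10 pairs (running 11/25).
From row 4: 5 unlike of 8 pairs (running 16/33).
From row 5: 1 unlike of 1 pairs (running 17/34).
Total adjacent occupied pairs: 34; unlike-type pairs: 17.
17/34 reduces to 1/2.

1/2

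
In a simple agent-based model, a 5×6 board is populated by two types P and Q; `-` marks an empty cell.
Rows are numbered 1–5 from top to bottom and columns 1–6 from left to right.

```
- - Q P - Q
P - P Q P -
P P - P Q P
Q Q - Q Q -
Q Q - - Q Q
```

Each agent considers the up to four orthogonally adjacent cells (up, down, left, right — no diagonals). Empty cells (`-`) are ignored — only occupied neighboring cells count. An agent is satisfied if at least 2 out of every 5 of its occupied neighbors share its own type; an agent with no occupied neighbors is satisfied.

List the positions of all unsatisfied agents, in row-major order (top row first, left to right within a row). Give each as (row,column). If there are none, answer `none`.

(1,3)Q 0/2 ✗
(1,4)P 0/2 ✗
(1,6)Q 0/0 ✓
(2,1)P 1/1 ✓
(2,3)P 0/2 ✗
(2,4)Q 0/4 ✗
(2,5)P 0/2 ✗
(3,1)P 2/3 ✓
(3,2)P 1/2 ✓
(3,4)P 0/3 ✗
(3,5)Q 1/4 ✗
(3,6)P 0/1 ✗
(4,1)Q 2/3 ✓
(4,2)Q 2/3 ✓
(4,4)Q 1/2 ✓
(4,5)Q 3/3 ✓
(5,1)Q 2/2 ✓
(5,2)Q 2/2 ✓
(5,5)Q 2/2 ✓
(5,6)Q 1/1 ✓

(1,3), (1,4), (2,3), (2,4), (2,5), (3,4), (3,5), (3,6)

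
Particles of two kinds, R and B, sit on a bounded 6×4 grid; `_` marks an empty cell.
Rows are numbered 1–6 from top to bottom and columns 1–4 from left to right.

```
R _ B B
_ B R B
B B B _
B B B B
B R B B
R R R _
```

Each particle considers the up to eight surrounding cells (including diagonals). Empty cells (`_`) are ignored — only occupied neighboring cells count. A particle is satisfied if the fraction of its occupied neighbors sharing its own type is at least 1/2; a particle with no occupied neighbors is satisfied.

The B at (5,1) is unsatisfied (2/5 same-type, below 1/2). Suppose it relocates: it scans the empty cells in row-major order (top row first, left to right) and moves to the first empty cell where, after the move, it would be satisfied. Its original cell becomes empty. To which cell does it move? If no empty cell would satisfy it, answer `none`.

(1,2)

Vacating (5,1). Empty cells in order:
  (1,2): 2/4 same-type → satisfied — stop here.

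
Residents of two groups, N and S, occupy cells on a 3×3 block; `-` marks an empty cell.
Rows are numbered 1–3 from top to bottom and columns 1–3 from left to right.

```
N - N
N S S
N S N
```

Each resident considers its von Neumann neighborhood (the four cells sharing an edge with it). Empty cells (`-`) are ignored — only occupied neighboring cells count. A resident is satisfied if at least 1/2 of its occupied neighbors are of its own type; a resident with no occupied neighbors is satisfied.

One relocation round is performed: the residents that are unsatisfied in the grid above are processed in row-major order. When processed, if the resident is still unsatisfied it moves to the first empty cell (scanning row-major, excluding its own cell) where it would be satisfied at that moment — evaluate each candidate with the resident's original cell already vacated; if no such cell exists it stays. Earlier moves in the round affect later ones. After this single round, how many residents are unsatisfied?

Initially unsatisfied (in order): (1,3), (2,3), (3,2), (3,3).
  (1,3) → (1,2).
  (2,3): now satisfied by earlier moves; stays.
  (3,2) → (1,3).
  (3,3) → (3,2).
Resulting grid:
N N S
N S S
N N -
Unsatisfied now: (1,2), (2,2).

2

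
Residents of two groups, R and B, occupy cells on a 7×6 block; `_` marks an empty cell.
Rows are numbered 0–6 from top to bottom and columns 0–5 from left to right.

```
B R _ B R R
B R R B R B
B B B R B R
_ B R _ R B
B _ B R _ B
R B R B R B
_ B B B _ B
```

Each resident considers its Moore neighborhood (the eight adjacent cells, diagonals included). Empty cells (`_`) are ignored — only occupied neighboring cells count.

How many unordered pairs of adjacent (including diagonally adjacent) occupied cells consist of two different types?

48

Scan each occupied cell's neighbors to the right and below (and the two forward diagonals) so each pair is counted once.
Row 0: B(0,0)–R(0,1)≠ B(0,0)–B(1,0)= B(0,0)–R(1,1)≠ R(0,1)–R(1,1)= R(0,1)–R(1,2)= R(0,1)–B(1,0)≠ B(0,3)–R(0,4)≠ B(0,3)–B(1,3)= B(0,3)–R(1,4)≠ B(0,3)–R(1,2)≠ R(0,4)–R(0,5)= R(0,4)–R(1,4)= R(0,4)–B(1,5)≠ R(0,4)–B(1,3)≠ R(0,5)–B(1,5)≠ R(0,5)–R(1,4)=  → 9/16 unlike.
Row 1: B(1,0)–R(1,1)≠ B(1,0)–B(2,0)= B(1,0)–B(2,1)= R(1,1)–R(1,2)= R(1,1)–B(2,1)≠ R(1,1)–B(2,2)≠ R(1,1)–B(2,0)≠ R(1,2)–B(1,3)≠ R(1,2)–B(2,2)≠ R(1,2)–R(2,3)= R(1,2)–B(2,1)≠ B(1,3)–R(1,4)≠ B(1,3)–R(2,3)≠ B(1,3)–B(2,4)= B(1,3)–B(2,2)= R(1,4)–B(1,5)≠ R(1,4)–B(2,4)≠ R(1,4)–R(2,5)= R(1,4)–R(2,3)= B(1,5)–R(2,5)≠ B(1,5)–B(2,4)=  → 12/21 unlike.
Row 2: B(2,0)–B(2,1)= B(2,0)–B(3,1)= B(2,1)–B(2,2)= B(2,1)–B(3,1)= B(2,1)–R(3,2)≠ B(2,2)–R(2,3)≠ B(2,2)–R(3,2)≠ B(2,2)–B(3,1)= R(2,3)–B(2,4)≠ R(2,3)–R(3,4)= R(2,3)–R(3,2)= B(2,4)–R(2,5)≠ B(2,4)–R(3,4)≠ B(2,4)–B(3,5)= R(2,5)–B(3,5)≠ R(2,5)–R(3,4)=  → 7/16 unlike.
Row 3: B(3,1)–R(3,2)≠ B(3,1)–B(4,2)= B(3,1)–B(4,0)= R(3,2)–B(4,2)≠ R(3,2)–R(4,3)= R(3,4)–B(3,5)≠ R(3,4)–B(4,5)≠ R(3,4)–R(4,3)= B(3,5)–B(4,5)=  → 4/9 unlike.
Row 4: B(4,0)–R(5,0)≠ B(4,0)–B(5,1)= B(4,2)–R(4,3)≠ B(4,2)–R(5,2)≠ B(4,2)–B(5,3)= B(4,2)–B(5,1)= R(4,3)–B(5,3)≠ R(4,3)–R(5,4)= R(4,3)–R(5,2)= B(4,5)–B(5,5)= B(4,5)–R(5,4)≠  → 5/11 unlike.
Row 5: R(5,0)–B(5,1)≠ R(5,0)–B(6,1)≠ B(5,1)–R(5,2)≠ B(5,1)–B(6,1)= B(5,1)–B(6,2)= R(5,2)–B(5,3)≠ R(5,2)–B(6,2)≠ R(5,2)–B(6,3)≠ R(5,2)–B(6,1)≠ B(5,3)–R(5,4)≠ B(5,3)–B(6,3)= B(5,3)–B(6,2)= R(5,4)–B(5,5)≠ R(5,4)–B(6,5)≠ R(5,4)–B(6,3)≠ B(5,5)–B(6,5)=  → 11/16 unlike.
Row 6: B(6,1)–B(6,2)= B(6,2)–B(6,3)=  → 0/2 unlike.
Total adjacent occupied pairs: 91; unlike-type pairs: 48.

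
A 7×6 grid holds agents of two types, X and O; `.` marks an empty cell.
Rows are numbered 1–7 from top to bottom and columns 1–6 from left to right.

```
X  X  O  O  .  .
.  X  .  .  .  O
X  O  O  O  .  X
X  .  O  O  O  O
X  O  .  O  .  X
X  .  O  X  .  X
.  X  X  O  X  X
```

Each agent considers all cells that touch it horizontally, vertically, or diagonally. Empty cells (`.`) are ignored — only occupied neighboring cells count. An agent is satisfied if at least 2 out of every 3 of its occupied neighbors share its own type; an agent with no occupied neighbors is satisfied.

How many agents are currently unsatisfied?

13

Row 1: (1,1)X 2/2 ok · (1,2)X 2/3 ok · (1,3)O 1/3 unhappy · (1,4)O 1/1 ok
Row 2: (2,2)X 3/6 unhappy · (2,6)O 0/1 unhappy
Row 3: (3,1)X 2/3 ok · (3,2)O 2/5 unhappy · (3,3)O 4/5 ok · (3,4)O 4/4 ok · (3,6)X 0/3 unhappy
Row 4: (4,1)X 2/4 unhappy · (4,3)O 6/6 ok · (4,4)O 5/5 ok · (4,5)O 4/6 ok · (4,6)O 1/3 unhappy
Row 5: (5,1)X 2/3 ok · (5,2)O 2/5 unhappy · (5,4)O 4/5 ok · (5,6)X 1/3 unhappy
Row 6: (6,1)X 2/3 ok · (6,3)O 3/6 unhappy · (6,4)X 2/5 unhappy · (6,6)X 3/3 ok
Row 7: (7,2)X 2/3 ok · (7,3)X 2/4 unhappy · (7,4)O 1/4 unhappy · (7,5)X 3/4 ok · (7,6)X 2/2 ok
Unsatisfied: (1,3), (2,2), (2,6), (3,2), (3,6), (4,1), (4,6), (5,2), (5,6), (6,3), (6,4), (7,3), (7,4) — 13 in total.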